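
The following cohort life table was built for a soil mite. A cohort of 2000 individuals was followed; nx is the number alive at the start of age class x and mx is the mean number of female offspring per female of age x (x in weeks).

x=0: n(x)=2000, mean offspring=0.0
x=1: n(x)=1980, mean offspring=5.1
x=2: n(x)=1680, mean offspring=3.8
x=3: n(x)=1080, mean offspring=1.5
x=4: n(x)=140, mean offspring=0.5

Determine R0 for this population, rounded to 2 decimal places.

lx = nx/n0 = nx/2000: 1, 0.99, 0.84, 0.54, 0.07
lx·mx by age: 0, 5.049, 3.192, 0.81, 0.035
R0 = Σ lx·mx = 9.086 → 9.09

9.09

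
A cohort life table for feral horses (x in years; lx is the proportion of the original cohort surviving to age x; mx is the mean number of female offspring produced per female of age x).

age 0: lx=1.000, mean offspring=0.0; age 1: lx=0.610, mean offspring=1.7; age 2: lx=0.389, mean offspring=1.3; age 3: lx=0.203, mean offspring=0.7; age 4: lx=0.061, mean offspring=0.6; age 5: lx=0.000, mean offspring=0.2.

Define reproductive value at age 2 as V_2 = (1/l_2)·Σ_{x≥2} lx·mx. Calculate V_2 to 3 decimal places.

1.759

lx·mx for x ≥ 2: 0.5057, 0.1421, 0.0366, 0 → sum = 0.6844
V_2 = 0.6844 / l_2 = 0.6844 / 0.389 = 1.759383… → 1.759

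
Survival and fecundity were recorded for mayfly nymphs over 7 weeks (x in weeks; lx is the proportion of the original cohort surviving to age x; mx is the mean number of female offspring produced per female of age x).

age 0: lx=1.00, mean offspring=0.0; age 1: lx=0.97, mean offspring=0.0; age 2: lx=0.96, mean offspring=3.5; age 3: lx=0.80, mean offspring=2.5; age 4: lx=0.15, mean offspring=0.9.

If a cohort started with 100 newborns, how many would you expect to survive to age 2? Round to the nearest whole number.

96

Expected survivors = N0 · l_2 = 100 × 0.96 = 96 → 96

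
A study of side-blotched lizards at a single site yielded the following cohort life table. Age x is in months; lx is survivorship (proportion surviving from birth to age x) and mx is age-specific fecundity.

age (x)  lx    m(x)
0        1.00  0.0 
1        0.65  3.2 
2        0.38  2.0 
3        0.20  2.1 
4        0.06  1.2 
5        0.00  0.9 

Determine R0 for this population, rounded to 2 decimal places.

3.33

lx·mx by age: 0, 2.08, 0.76, 0.42, 0.072, 0
R0 = Σ lx·mx = 3.332 → 3.33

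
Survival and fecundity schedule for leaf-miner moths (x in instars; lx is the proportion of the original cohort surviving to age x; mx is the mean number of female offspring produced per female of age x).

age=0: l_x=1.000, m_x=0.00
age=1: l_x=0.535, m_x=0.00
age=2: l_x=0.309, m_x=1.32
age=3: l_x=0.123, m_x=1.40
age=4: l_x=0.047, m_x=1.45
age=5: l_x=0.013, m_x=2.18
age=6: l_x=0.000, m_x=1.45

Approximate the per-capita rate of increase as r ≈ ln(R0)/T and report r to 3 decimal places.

-0.151

R0 = Σ lx·mx = 0 + 0 + 0.40788 + 0.1722 + 0.06815 + 0.02834 + 0 = 0.67657
Σ x·lx·mx = 1.74666; T = 1.74666/0.67657 = 2.58164…
r ≈ ln(R0)/T = ln(0.67657)/2.58164… = -0.15135… → -0.151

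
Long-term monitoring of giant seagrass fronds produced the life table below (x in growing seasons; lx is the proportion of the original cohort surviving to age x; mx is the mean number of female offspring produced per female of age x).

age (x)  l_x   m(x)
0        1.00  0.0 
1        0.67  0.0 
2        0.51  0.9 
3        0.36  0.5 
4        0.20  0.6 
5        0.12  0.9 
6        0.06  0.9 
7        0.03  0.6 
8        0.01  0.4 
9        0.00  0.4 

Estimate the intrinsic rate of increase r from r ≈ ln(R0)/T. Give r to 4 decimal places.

R0 = Σ lx·mx = 0 + 0 + 0.459 + 0.18 + 0.12 + 0.108 + 0.054 + 0.018 + 0.004 + 0 = 0.943
Σ x·lx·mx = 2.96; T = 2.96/0.943 = 3.13892…
r ≈ ln(R0)/T = ln(0.943)/3.13892… = -0.018697… → -0.0187

-0.0187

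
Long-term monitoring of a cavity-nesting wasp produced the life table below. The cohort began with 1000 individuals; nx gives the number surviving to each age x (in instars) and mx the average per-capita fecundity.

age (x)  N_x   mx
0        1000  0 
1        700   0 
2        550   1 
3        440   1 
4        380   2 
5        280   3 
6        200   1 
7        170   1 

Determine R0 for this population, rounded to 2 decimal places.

2.96

lx = nx/n0 = nx/1000: 1, 0.7, 0.55, 0.44, 0.38, 0.28, 0.2, 0.17
lx·mx by age: 0, 0, 0.55, 0.44, 0.76, 0.84, 0.2, 0.17
R0 = Σ lx·mx = 2.96 → 2.96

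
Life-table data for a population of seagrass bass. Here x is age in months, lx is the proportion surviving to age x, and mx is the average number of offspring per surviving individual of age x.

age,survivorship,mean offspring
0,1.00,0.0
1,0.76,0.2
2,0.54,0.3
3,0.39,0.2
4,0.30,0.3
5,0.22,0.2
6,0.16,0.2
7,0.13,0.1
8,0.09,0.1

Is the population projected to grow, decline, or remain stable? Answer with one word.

R0 = Σ lx·mx = 0 + 0.152 + 0.162 + 0.078 + 0.09 + 0.044 + 0.032 + 0.013 + 0.009 = 0.58
R0 < 1, so the population is declining.

declining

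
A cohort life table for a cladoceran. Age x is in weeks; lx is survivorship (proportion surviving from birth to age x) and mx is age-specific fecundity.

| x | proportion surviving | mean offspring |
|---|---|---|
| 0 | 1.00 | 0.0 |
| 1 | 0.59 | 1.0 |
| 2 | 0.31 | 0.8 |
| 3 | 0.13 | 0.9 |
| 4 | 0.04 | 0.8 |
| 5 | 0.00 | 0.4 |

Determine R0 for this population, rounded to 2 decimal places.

lx·mx by age: 0, 0.59, 0.248, 0.117, 0.032, 0
R0 = Σ lx·mx = 0.987 → 0.99

0.99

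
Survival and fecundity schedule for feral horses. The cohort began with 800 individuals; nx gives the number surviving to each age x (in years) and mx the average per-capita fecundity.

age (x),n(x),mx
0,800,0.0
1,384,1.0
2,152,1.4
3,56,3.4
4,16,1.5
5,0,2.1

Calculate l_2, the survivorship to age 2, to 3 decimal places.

l_2 = n_2/n_0 = 152/800 = 0.19 → 0.190

0.190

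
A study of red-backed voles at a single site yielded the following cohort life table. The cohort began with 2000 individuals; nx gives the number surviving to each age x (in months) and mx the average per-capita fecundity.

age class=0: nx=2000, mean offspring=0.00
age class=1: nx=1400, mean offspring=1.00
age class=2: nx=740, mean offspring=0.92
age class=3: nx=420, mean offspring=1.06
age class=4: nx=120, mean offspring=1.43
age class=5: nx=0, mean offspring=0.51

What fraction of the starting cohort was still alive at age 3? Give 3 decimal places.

0.210

l_3 = n_3/n_0 = 420/2000 = 0.21 → 0.210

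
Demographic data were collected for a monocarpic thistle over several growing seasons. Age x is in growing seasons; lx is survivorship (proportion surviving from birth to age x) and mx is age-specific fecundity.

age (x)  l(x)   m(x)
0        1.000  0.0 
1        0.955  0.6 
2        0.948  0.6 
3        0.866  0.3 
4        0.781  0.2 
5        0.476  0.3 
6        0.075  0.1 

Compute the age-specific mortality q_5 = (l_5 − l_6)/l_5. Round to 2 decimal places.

q_5 = (l_5 − l_6) / l_5 = (0.476 − 0.075) / 0.476
     = 0.401 / 0.476 = 0.842437… → 0.84

0.84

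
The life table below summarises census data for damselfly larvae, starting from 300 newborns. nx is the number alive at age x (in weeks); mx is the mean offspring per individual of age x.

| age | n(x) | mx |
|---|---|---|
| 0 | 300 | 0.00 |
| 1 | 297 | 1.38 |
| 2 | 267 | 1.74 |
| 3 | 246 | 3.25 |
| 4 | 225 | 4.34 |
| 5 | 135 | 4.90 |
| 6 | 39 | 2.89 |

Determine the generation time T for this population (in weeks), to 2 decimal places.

lx = nx/n0 = nx/300: 1, 0.99, 0.89, 0.82, 0.75, 0.45, 0.13
lx·mx: 0, 1.3662, 1.5486, 2.665, 3.255, 2.205, 0.3757 → R0 = 11.4155
x·lx·mx: 0, 1.3662, 3.0972, 7.995, 13.02, 11.025, 2.2542 → Σ = 38.7576
T = 38.7576 / 11.4155 = 3.395173… → 3.40

3.40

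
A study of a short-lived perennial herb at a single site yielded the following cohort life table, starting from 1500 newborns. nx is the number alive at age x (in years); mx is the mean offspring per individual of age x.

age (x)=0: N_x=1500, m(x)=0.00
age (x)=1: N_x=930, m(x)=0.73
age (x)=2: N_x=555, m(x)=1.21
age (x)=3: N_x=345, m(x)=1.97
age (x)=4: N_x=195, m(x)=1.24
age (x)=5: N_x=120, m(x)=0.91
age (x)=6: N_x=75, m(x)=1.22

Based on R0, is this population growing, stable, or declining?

lx = nx/n0 = nx/1500: 1, 0.62, 0.37, 0.23, 0.13, 0.08, 0.05
R0 = Σ lx·mx = 0 + 0.4526 + 0.4477 + 0.4531 + 0.1612 + 0.0728 + 0.061 = 1.6484
R0 > 1, so the population is growing.

growing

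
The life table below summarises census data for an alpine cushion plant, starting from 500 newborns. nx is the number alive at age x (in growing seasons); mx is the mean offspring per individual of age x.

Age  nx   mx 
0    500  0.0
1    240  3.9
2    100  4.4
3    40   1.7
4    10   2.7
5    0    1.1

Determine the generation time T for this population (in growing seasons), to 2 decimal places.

1.45

lx = nx/n0 = nx/500: 1, 0.48, 0.2, 0.08, 0.02, 0
lx·mx: 0, 1.872, 0.88, 0.136, 0.054, 0 → R0 = 2.942
x·lx·mx: 0, 1.872, 1.76, 0.408, 0.216, 0 → Σ = 4.256
T = 4.256 / 2.942 = 1.446635… → 1.45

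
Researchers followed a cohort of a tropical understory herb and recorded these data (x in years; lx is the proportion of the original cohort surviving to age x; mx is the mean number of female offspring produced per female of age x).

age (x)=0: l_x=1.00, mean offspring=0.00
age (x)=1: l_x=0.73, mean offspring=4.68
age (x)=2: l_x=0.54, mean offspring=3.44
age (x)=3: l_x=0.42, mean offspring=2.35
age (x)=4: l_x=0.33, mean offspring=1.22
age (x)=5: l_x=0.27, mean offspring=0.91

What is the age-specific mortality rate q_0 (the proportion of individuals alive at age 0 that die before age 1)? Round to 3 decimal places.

0.270

q_0 = (l_0 − l_1) / l_0 = (1 − 0.73) / 1
     = 0.27 / 1 = 0.27 → 0.270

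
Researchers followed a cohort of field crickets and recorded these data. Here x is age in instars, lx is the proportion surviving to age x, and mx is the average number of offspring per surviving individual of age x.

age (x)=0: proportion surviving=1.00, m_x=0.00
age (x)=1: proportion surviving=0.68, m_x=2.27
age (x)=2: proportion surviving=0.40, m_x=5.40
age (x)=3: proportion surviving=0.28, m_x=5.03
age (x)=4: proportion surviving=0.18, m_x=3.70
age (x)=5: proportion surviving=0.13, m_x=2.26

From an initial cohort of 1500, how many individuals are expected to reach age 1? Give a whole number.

1020

Expected survivors = N0 · l_1 = 1500 × 0.68 = 1020 → 1020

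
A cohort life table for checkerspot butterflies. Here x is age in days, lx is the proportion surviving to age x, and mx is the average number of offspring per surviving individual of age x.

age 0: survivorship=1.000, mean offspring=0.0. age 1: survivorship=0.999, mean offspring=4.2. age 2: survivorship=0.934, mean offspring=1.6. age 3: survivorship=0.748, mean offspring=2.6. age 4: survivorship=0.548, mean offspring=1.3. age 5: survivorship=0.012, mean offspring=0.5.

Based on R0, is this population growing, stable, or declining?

growing

R0 = Σ lx·mx = 0 + 4.1958 + 1.4944 + 1.9448 + 0.7124 + 0.006 = 8.3534
R0 > 1, so the population is growing.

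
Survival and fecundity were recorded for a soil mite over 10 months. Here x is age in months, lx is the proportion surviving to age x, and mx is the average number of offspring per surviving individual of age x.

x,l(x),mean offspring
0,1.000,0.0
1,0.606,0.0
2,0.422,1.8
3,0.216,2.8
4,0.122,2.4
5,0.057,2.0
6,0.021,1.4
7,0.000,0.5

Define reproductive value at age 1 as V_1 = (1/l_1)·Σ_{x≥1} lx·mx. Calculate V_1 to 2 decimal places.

2.97

lx·mx for x ≥ 1: 0, 0.7596, 0.6048, 0.2928, 0.114, 0.0294, 0 → sum = 1.8006
V_1 = 1.8006 / l_1 = 1.8006 / 0.606 = 2.971287… → 2.97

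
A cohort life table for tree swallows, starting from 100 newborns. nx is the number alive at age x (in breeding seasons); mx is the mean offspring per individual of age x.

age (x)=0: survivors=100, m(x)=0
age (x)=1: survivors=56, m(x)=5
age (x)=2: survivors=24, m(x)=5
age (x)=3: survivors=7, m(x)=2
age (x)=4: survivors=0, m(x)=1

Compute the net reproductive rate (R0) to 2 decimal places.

4.14

lx = nx/n0 = nx/100: 1, 0.56, 0.24, 0.07, 0
lx·mx by age: 0, 2.8, 1.2, 0.14, 0
R0 = Σ lx·mx = 4.14 → 4.14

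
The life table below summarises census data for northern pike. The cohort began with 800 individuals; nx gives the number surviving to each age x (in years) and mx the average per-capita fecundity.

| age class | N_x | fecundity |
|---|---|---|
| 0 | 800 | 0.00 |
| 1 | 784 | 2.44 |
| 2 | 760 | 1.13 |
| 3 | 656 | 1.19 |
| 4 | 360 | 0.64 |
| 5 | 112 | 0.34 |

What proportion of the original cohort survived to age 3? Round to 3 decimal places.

l_3 = n_3/n_0 = 656/800 = 0.82 → 0.820

0.820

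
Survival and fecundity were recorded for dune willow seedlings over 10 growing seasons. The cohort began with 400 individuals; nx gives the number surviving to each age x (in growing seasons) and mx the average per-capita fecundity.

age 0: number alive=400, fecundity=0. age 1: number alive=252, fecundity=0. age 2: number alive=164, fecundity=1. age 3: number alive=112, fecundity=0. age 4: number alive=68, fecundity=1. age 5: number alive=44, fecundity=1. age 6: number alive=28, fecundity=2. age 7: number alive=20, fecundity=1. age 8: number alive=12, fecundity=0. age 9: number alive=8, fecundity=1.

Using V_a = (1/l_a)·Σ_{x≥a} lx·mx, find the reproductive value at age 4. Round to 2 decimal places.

lx = nx/n0 = nx/400: 1, 0.63, 0.41, 0.28, 0.17, 0.11, 0.07, 0.05, 0.03, 0.02
lx·mx for x ≥ 4: 0.17, 0.11, 0.14, 0.05, 0, 0.02 → sum = 0.49
V_4 = 0.49 / l_4 = 0.49 / 0.17 = 2.882353… → 2.88

2.88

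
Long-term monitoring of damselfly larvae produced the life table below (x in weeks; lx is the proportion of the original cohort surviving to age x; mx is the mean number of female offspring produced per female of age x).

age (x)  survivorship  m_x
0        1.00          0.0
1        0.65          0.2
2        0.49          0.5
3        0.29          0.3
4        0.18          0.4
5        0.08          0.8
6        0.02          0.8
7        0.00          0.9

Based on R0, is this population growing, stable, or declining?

R0 = Σ lx·mx = 0 + 0.13 + 0.245 + 0.087 + 0.072 + 0.064 + 0.016 + 0 = 0.614
R0 < 1, so the population is declining.

declining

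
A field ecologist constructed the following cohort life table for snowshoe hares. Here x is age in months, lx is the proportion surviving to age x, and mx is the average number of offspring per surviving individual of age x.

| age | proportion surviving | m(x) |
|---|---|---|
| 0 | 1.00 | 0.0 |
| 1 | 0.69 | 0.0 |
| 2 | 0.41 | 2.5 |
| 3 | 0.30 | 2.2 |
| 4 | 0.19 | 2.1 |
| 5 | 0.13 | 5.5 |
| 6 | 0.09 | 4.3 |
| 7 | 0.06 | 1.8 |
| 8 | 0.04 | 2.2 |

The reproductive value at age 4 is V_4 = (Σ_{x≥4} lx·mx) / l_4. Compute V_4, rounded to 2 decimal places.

8.93

lx·mx for x ≥ 4: 0.399, 0.715, 0.387, 0.108, 0.088 → sum = 1.697
V_4 = 1.697 / l_4 = 1.697 / 0.19 = 8.931579… → 8.93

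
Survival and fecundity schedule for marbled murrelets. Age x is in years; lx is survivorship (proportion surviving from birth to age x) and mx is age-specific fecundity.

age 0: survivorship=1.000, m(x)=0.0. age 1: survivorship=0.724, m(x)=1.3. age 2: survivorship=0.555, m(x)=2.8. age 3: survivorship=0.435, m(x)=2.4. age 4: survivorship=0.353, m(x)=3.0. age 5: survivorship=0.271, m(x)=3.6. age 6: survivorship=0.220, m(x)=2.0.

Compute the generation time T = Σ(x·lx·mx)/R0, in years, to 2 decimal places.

lx·mx: 0, 0.9412, 1.554, 1.044, 1.059, 0.9756, 0.44 → R0 = 6.0138
x·lx·mx: 0, 0.9412, 3.108, 3.132, 4.236, 4.878, 2.64 → Σ = 18.9352
T = 18.9352 / 6.0138 = 3.148625… → 3.15

3.15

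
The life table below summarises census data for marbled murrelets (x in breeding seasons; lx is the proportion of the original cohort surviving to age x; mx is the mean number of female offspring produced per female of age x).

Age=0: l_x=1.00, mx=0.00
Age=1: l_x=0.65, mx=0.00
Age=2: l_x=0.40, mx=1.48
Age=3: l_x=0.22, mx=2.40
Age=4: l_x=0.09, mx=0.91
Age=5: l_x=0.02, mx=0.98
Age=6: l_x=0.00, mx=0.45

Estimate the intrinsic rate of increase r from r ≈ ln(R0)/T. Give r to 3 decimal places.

R0 = Σ lx·mx = 0 + 0 + 0.592 + 0.528 + 0.0819 + 0.0196 + 0 = 1.2215
Σ x·lx·mx = 3.1936; T = 3.1936/1.2215 = 2.61449…
r ≈ ln(R0)/T = ln(1.2215)/2.61449… = 0.07653… → 0.077

0.077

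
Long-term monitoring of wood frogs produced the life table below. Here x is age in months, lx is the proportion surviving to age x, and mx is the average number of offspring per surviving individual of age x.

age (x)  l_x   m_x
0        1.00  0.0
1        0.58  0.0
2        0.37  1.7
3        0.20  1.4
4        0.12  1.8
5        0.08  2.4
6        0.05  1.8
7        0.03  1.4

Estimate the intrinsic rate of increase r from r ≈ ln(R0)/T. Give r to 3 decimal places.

0.113

R0 = Σ lx·mx = 0 + 0 + 0.629 + 0.28 + 0.216 + 0.192 + 0.09 + 0.042 = 1.449
Σ x·lx·mx = 4.756; T = 4.756/1.449 = 3.28226…
r ≈ ln(R0)/T = ln(1.449)/3.28226… = 0.11299… → 0.113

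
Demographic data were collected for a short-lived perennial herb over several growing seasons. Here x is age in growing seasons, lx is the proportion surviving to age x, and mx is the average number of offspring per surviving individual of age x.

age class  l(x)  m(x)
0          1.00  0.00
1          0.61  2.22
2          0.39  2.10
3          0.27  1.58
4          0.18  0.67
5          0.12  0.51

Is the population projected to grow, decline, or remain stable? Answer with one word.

growing

R0 = Σ lx·mx = 0 + 1.3542 + 0.819 + 0.4266 + 0.1206 + 0.0612 = 2.7816
R0 > 1, so the population is growing.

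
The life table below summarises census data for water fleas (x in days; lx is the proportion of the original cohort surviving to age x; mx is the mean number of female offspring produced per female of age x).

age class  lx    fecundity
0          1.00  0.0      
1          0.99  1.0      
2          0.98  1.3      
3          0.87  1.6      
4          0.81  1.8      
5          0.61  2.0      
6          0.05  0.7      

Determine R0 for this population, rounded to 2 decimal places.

lx·mx by age: 0, 0.99, 1.274, 1.392, 1.458, 1.22, 0.035
R0 = Σ lx·mx = 6.369 → 6.37

6.37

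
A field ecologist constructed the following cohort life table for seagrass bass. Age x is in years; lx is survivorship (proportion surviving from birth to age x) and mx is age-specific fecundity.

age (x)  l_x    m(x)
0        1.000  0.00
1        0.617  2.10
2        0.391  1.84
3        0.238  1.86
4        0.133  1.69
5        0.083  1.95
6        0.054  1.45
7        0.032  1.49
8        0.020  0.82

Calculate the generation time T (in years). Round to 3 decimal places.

2.245

lx·mx: 0, 1.2957, 0.71944, 0.44268, 0.22477, 0.16185, 0.0783, 0.04768, 0.0164 → R0 = 2.98682
x·lx·mx: 0, 1.2957, 1.43888, 1.32804, 0.89908, 0.80925, 0.4698, 0.33376, 0.1312 → Σ = 6.70571
T = 6.70571 / 2.98682 = 2.2451… → 2.245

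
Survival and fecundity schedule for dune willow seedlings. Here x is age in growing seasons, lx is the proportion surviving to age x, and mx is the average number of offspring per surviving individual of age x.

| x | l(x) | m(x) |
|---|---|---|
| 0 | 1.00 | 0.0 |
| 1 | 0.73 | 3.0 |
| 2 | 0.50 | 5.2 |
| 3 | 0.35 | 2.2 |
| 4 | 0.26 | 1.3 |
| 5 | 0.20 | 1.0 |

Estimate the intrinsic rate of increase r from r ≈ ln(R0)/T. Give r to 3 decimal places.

0.915

R0 = Σ lx·mx = 0 + 2.19 + 2.6 + 0.77 + 0.338 + 0.2 = 6.098
Σ x·lx·mx = 12.052; T = 12.052/6.098 = 1.97639…
r ≈ ln(R0)/T = ln(6.098)/1.97639… = 0.91478… → 0.915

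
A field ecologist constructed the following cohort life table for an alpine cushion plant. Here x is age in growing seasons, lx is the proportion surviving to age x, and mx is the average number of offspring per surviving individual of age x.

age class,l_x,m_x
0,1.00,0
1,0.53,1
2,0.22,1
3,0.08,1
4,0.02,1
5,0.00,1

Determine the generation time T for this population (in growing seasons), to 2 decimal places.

1.52

lx·mx: 0, 0.53, 0.22, 0.08, 0.02, 0 → R0 = 0.85
x·lx·mx: 0, 0.53, 0.44, 0.24, 0.08, 0 → Σ = 1.29
T = 1.29 / 0.85 = 1.517647… → 1.52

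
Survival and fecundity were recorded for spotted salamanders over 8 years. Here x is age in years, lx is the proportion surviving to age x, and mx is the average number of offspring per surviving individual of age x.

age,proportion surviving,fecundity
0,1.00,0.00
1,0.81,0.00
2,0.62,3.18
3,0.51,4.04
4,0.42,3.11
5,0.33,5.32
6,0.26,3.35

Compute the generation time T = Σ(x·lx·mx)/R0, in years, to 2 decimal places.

lx·mx: 0, 0, 1.9716, 2.0604, 1.3062, 1.7556, 0.871 → R0 = 7.9648
x·lx·mx: 0, 0, 3.9432, 6.1812, 5.2248, 8.778, 5.226 → Σ = 29.3532
T = 29.3532 / 7.9648 = 3.685366… → 3.69

3.69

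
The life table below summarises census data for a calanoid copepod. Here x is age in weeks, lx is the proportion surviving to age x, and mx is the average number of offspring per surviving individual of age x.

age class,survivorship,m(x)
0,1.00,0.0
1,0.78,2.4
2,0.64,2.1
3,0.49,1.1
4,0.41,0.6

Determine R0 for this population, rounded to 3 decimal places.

4.001

lx·mx by age: 0, 1.872, 1.344, 0.539, 0.246
R0 = Σ lx·mx = 4.001 → 4.001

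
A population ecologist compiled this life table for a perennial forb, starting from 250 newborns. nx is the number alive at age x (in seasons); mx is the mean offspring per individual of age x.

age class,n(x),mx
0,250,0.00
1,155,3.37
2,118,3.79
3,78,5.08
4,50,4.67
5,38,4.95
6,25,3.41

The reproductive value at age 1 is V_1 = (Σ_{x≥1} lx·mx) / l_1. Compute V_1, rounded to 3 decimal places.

12.082

lx = nx/n0 = nx/250: 1, 0.62, 0.472, 0.312, 0.2, 0.152, 0.1
lx·mx for x ≥ 1: 2.0894, 1.78888, 1.58496, 0.934, 0.7524, 0.341 → sum = 7.49064
V_1 = 7.49064 / l_1 = 7.49064 / 0.62 = 12.081677… → 12.082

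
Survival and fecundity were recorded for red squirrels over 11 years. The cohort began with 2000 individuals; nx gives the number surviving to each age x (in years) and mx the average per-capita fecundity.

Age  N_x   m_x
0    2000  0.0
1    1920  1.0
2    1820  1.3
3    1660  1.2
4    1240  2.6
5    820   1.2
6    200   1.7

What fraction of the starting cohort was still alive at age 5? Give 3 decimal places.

0.410

l_5 = n_5/n_0 = 820/2000 = 0.41 → 0.410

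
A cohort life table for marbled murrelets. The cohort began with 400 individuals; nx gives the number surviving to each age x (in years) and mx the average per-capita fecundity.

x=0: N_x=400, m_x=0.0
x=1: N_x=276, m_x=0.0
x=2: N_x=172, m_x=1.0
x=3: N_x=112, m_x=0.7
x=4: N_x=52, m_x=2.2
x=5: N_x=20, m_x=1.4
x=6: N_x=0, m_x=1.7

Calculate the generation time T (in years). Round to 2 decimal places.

3.00

lx = nx/n0 = nx/400: 1, 0.69, 0.43, 0.28, 0.13, 0.05, 0
lx·mx: 0, 0, 0.43, 0.196, 0.286, 0.07, 0 → R0 = 0.982
x·lx·mx: 0, 0, 0.86, 0.588, 1.144, 0.35, 0 → Σ = 2.942
T = 2.942 / 0.982 = 2.995927… → 3.00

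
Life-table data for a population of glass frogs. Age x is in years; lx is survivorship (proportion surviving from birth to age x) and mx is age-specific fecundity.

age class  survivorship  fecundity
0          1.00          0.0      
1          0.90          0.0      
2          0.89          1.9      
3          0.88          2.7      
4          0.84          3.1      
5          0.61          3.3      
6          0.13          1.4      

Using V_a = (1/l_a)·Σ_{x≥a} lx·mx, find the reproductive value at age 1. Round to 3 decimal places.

9.851

lx·mx for x ≥ 1: 0, 1.691, 2.376, 2.604, 2.013, 0.182 → sum = 8.866
V_1 = 8.866 / l_1 = 8.866 / 0.9 = 9.851111… → 9.851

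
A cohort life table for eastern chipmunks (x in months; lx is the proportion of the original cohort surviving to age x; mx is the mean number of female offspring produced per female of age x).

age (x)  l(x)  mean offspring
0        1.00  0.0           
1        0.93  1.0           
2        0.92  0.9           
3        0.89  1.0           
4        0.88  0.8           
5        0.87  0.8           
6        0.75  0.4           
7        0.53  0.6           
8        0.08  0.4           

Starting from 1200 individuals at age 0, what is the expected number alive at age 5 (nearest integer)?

1044

Expected survivors = N0 · l_5 = 1200 × 0.87 = 1044 → 1044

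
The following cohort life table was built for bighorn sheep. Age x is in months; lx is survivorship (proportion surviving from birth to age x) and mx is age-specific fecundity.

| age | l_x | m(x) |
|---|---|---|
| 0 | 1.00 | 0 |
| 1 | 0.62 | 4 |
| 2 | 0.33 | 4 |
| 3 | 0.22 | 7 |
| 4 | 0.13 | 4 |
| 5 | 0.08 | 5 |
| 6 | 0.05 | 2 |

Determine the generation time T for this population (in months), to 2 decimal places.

lx·mx: 0, 2.48, 1.32, 1.54, 0.52, 0.4, 0.1 → R0 = 6.36
x·lx·mx: 0, 2.48, 2.64, 4.62, 2.08, 2, 0.6 → Σ = 14.42
T = 14.42 / 6.36 = 2.267296… → 2.27

2.27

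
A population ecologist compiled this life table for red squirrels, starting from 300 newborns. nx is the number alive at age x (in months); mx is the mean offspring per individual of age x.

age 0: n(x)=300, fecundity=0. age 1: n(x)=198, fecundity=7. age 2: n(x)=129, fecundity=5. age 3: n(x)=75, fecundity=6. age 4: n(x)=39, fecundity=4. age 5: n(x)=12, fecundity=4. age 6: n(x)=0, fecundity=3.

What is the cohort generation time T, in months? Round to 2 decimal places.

1.82

lx = nx/n0 = nx/300: 1, 0.66, 0.43, 0.25, 0.13, 0.04, 0
lx·mx: 0, 4.62, 2.15, 1.5, 0.52, 0.16, 0 → R0 = 8.95
x·lx·mx: 0, 4.62, 4.3, 4.5, 2.08, 0.8, 0 → Σ = 16.3
T = 16.3 / 8.95 = 1.821229… → 1.82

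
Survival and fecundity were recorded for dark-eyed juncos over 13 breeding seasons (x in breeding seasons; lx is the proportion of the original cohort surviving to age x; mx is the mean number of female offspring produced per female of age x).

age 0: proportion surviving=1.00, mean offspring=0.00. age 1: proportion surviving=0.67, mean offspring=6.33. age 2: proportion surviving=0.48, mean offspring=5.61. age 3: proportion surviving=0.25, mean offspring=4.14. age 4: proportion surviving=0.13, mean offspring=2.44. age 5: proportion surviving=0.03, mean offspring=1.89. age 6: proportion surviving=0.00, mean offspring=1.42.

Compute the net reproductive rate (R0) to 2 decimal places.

lx·mx by age: 0, 4.2411, 2.6928, 1.035, 0.3172, 0.0567, 0
R0 = Σ lx·mx = 8.3428 → 8.34

8.34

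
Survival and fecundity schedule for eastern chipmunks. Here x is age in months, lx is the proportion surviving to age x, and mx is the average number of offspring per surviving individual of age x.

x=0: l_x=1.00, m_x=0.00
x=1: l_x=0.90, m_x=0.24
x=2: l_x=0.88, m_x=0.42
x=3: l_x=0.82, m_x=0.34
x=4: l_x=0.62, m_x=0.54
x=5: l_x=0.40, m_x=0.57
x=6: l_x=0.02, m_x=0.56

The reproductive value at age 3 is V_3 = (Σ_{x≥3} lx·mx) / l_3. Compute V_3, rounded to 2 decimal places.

lx·mx for x ≥ 3: 0.2788, 0.3348, 0.228, 0.0112 → sum = 0.8528
V_3 = 0.8528 / l_3 = 0.8528 / 0.82 = 1.04 → 1.04

1.04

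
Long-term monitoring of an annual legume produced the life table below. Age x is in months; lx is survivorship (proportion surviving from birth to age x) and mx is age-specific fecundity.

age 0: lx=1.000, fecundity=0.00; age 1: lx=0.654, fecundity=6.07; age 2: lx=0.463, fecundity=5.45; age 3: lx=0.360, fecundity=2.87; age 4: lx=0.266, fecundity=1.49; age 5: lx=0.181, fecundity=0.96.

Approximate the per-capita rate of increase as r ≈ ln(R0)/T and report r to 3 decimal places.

R0 = Σ lx·mx = 0 + 3.96978 + 2.52335 + 1.0332 + 0.39634 + 0.17376 = 8.09643
Σ x·lx·mx = 14.57024; T = 14.57024/8.09643 = 1.79959…
r ≈ ln(R0)/T = ln(8.09643)/1.79959… = 1.16217… → 1.162

1.162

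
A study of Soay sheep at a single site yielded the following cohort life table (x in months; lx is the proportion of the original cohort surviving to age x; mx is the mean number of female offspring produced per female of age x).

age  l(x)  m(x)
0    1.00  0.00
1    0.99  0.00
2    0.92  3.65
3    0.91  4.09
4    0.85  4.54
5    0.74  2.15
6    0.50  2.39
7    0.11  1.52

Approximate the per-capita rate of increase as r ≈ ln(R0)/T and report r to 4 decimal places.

0.7368

R0 = Σ lx·mx = 0 + 0 + 3.358 + 3.7219 + 3.859 + 1.591 + 1.195 + 0.1672 = 13.8921
Σ x·lx·mx = 49.6131; T = 49.6131/13.8921 = 3.57132…
r ≈ ln(R0)/T = ln(13.8921)/3.57132… = 0.736793… → 0.7368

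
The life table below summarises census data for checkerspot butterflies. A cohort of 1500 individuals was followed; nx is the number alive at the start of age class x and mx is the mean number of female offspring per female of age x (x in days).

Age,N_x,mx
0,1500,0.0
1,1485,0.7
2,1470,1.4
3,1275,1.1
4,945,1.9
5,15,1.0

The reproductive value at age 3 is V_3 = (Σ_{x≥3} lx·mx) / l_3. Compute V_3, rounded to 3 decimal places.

lx = nx/n0 = nx/1500: 1, 0.99, 0.98, 0.85, 0.63, 0.01
lx·mx for x ≥ 3: 0.935, 1.197, 0.01 → sum = 2.142
V_3 = 2.142 / l_3 = 2.142 / 0.85 = 2.52 → 2.520

2.520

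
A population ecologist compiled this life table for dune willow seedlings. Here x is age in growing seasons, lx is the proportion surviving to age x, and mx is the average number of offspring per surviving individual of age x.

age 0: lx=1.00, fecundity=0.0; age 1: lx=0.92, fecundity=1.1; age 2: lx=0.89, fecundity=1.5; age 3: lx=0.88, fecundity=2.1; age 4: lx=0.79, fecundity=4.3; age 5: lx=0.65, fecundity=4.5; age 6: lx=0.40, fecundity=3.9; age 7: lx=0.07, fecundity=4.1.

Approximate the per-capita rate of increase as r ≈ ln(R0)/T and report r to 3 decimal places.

R0 = Σ lx·mx = 0 + 1.012 + 1.335 + 1.848 + 3.397 + 2.925 + 1.56 + 0.287 = 12.364
Σ x·lx·mx = 48.808; T = 48.808/12.364 = 3.94759…
r ≈ ln(R0)/T = ln(12.364)/3.94759… = 0.63704… → 0.637

0.637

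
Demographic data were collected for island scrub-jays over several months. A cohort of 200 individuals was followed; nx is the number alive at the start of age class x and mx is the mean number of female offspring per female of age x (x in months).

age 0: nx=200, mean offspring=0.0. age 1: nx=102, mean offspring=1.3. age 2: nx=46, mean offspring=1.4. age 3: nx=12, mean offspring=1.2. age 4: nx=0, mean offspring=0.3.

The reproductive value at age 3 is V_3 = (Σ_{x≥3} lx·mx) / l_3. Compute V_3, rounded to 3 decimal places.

lx = nx/n0 = nx/200: 1, 0.51, 0.23, 0.06, 0
lx·mx for x ≥ 3: 0.072, 0 → sum = 0.072
V_3 = 0.072 / l_3 = 0.072 / 0.06 = 1.2 → 1.200

1.200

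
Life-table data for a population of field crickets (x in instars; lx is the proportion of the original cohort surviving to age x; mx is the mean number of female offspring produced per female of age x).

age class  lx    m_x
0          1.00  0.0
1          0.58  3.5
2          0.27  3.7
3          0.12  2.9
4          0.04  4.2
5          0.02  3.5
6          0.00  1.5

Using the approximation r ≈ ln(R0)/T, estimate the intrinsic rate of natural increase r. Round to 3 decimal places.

R0 = Σ lx·mx = 0 + 2.03 + 0.999 + 0.348 + 0.168 + 0.07 + 0 = 3.615
Σ x·lx·mx = 6.094; T = 6.094/3.615 = 1.68575…
r ≈ ln(R0)/T = ln(3.615)/1.68575… = 0.76232… → 0.762

0.762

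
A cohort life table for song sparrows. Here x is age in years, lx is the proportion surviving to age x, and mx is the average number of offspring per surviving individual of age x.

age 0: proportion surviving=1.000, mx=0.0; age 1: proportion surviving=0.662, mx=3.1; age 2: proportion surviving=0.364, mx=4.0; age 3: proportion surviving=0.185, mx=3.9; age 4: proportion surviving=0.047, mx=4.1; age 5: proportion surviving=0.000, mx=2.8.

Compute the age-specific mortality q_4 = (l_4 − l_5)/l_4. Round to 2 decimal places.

q_4 = (l_4 − l_5) / l_4 = (0.047 − 0) / 0.047
     = 0.047 / 0.047 = 1 → 1.00

1.00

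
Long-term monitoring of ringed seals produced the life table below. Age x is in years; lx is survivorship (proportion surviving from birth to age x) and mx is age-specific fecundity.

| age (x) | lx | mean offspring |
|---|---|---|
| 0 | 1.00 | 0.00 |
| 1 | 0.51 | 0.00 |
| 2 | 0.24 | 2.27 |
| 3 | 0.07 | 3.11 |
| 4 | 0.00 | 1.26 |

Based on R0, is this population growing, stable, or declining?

declining

R0 = Σ lx·mx = 0 + 0 + 0.5448 + 0.2177 + 0 = 0.7625
R0 < 1, so the population is declining.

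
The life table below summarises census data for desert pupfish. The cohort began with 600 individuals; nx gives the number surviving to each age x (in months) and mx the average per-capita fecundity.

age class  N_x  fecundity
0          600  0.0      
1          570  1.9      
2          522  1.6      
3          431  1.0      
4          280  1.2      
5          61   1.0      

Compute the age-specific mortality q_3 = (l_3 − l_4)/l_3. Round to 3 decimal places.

lx = nx/n0 = nx/600: 1, 0.95, 0.87, 0.71833…, 0.46667…, 0.10167…
q_3 = (l_3 − l_4) / l_3 = (0.718333… − 0.466667…) / 0.718333…
     = 0.251667… / 0.718333… = 0.350348… → 0.350

0.350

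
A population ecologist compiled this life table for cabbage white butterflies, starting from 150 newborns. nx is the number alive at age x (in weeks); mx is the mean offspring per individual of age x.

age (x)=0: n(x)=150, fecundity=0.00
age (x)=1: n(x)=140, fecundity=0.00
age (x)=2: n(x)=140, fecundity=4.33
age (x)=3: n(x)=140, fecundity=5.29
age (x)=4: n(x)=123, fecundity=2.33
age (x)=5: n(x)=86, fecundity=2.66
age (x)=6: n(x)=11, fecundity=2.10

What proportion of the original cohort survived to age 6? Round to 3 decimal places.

0.073

l_6 = n_6/n_0 = 11/150 = 0.073333… → 0.073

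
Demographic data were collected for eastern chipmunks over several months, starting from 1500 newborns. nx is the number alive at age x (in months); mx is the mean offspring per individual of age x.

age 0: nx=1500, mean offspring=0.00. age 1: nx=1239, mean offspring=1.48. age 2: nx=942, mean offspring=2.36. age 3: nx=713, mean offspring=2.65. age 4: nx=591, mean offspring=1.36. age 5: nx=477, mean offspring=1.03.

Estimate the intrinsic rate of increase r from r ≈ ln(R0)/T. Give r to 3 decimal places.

0.647

lx = nx/n0 = nx/1500: 1, 0.826, 0.628, 0.47533…, 0.394, 0.318
R0 = Σ lx·mx = 0 + 1.22248 + 1.48208 + 1.25963… + 0.53584 + 0.32754 = 4.827573…
Σ x·lx·mx = 11.7466…; T = 11.7466…/4.827573… = 2.43323…
r ≈ ln(R0)/T = ln(4.827573…)/2.43323… = 0.64702… → 0.647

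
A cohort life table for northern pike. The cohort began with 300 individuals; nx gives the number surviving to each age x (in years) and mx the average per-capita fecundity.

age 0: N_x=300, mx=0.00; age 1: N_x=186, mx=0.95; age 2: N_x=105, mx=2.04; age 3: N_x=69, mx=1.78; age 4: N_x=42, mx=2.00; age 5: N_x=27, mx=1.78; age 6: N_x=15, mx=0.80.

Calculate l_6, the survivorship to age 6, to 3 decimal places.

l_6 = n_6/n_0 = 15/300 = 0.05 → 0.050

0.050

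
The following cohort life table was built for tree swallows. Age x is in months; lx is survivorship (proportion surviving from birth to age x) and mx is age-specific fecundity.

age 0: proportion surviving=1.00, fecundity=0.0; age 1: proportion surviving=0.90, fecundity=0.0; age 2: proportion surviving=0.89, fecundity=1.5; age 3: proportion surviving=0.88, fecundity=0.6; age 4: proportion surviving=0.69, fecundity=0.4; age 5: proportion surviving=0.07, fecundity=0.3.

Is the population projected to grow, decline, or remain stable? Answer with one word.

R0 = Σ lx·mx = 0 + 0 + 1.335 + 0.528 + 0.276 + 0.021 = 2.16
R0 > 1, so the population is growing.

growing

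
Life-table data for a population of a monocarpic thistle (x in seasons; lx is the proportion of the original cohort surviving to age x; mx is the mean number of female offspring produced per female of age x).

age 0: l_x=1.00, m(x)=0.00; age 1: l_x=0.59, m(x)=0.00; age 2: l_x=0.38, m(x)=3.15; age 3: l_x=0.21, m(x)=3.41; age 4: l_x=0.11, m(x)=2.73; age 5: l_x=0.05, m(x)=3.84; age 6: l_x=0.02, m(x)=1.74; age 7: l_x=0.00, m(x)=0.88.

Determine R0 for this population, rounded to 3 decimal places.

lx·mx by age: 0, 0, 1.197, 0.7161, 0.3003, 0.192, 0.0348, 0
R0 = Σ lx·mx = 2.4402 → 2.440

2.440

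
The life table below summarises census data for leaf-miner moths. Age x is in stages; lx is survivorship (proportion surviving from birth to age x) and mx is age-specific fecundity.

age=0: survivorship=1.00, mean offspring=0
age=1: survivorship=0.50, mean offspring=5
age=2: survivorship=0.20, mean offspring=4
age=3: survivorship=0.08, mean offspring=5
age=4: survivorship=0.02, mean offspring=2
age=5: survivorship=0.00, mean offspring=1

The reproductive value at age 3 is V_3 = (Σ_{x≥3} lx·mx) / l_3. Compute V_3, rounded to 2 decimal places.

lx·mx for x ≥ 3: 0.4, 0.04, 0 → sum = 0.44
V_3 = 0.44 / l_3 = 0.44 / 0.08 = 5.5 → 5.50

5.50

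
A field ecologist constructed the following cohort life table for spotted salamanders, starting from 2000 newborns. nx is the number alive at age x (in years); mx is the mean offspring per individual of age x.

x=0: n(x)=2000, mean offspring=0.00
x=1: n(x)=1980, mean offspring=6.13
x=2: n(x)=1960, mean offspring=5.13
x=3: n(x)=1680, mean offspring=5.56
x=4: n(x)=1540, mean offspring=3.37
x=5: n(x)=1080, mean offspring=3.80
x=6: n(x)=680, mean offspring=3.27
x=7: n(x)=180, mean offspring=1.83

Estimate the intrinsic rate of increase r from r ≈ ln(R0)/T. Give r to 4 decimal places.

1.1389

lx = nx/n0 = nx/2000: 1, 0.99, 0.98, 0.84, 0.77, 0.54, 0.34, 0.09
R0 = Σ lx·mx = 0 + 6.0687 + 5.0274 + 4.6704 + 2.5949 + 2.052 + 1.1118 + 0.1647 = 21.6899
Σ x·lx·mx = 58.598; T = 58.598/21.6899 = 2.70163…
r ≈ ln(R0)/T = ln(21.6899)/2.70163… = 1.138887… → 1.1389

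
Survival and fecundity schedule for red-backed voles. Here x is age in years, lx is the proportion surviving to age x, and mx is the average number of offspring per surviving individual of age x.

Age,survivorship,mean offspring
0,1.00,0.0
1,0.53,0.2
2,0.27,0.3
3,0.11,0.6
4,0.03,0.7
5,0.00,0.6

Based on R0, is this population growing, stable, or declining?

declining

R0 = Σ lx·mx = 0 + 0.106 + 0.081 + 0.066 + 0.021 + 0 = 0.274
R0 < 1, so the population is declining.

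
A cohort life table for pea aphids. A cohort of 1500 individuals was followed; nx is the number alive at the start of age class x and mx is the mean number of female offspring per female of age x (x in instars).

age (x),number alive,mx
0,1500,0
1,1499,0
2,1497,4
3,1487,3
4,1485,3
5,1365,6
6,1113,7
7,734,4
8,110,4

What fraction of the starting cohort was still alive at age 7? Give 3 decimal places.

l_7 = n_7/n_0 = 734/1500 = 0.489333… → 0.489

0.489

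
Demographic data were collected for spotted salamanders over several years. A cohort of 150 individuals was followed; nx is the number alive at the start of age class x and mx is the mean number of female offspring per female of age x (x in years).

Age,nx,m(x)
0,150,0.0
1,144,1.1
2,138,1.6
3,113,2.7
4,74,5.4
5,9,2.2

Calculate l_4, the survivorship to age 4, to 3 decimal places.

l_4 = n_4/n_0 = 74/150 = 0.493333… → 0.493

0.493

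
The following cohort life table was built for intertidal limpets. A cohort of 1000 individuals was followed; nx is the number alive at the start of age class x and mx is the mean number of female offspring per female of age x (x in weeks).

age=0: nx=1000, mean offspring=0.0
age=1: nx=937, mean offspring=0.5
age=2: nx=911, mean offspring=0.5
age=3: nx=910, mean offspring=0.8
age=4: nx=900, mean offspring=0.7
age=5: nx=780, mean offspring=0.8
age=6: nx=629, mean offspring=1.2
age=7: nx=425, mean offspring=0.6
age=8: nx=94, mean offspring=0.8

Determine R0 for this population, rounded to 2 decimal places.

lx = nx/n0 = nx/1000: 1, 0.937, 0.911, 0.91, 0.9, 0.78, 0.629, 0.425, 0.094
lx·mx by age: 0, 0.4685, 0.4555, 0.728, 0.63, 0.624, 0.7548, 0.255, 0.0752
R0 = Σ lx·mx = 3.991 → 3.99

3.99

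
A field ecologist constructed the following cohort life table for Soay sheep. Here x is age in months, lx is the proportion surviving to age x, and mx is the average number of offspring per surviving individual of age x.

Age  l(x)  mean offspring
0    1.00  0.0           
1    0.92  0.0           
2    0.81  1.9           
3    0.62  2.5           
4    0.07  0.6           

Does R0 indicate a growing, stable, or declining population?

growing

R0 = Σ lx·mx = 0 + 0 + 1.539 + 1.55 + 0.042 = 3.131
R0 > 1, so the population is growing.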